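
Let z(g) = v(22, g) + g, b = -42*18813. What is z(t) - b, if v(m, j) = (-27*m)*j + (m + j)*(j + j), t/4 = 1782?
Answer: 98493642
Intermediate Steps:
t = 7128 (t = 4*1782 = 7128)
b = -790146
v(m, j) = -27*j*m + 2*j*(j + m) (v(m, j) = -27*j*m + (j + m)*(2*j) = -27*j*m + 2*j*(j + m))
z(g) = g + g*(-550 + 2*g) (z(g) = g*(-25*22 + 2*g) + g = g*(-550 + 2*g) + g = g + g*(-550 + 2*g))
z(t) - b = 7128*(-549 + 2*7128) - 1*(-790146) = 7128*(-549 + 14256) + 790146 = 7128*13707 + 790146 = 97703496 + 790146 = 98493642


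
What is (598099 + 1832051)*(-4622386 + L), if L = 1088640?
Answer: -8587532841900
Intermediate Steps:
(598099 + 1832051)*(-4622386 + L) = (598099 + 1832051)*(-4622386 + 1088640) = 2430150*(-3533746) = -8587532841900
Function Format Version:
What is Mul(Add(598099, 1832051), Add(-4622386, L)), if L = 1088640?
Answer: -8587532841900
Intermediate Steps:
Mul(Add(598099, 1832051), Add(-4622386, L)) = Mul(Add(598099, 1832051), Add(-4622386, 1088640)) = Mul(2430150, -3533746) = -8587532841900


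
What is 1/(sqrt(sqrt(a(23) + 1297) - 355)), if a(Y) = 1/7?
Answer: -I*sqrt(7)/sqrt(2485 - 2*sqrt(15890)) ≈ -0.055991*I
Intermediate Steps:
a(Y) = 1/7
1/(sqrt(sqrt(a(23) + 1297) - 355)) = 1/(sqrt(sqrt(1/7 + 1297) - 355)) = 1/(sqrt(sqrt(9080/7) - 355)) = 1/(sqrt(2*sqrt(15890)/7 - 355)) = 1/(sqrt(-355 + 2*sqrt(15890)/7)) = 1/sqrt(-355 + 2*sqrt(15890)/7)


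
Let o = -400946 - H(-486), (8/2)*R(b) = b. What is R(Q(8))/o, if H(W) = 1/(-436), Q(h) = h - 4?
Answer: -436/174812455 ≈ -2.4941e-6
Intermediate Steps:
Q(h) = -4 + h
R(b) = b/4
H(W) = -1/436
o = -174812455/436 (o = -400946 - 1*(-1/436) = -400946 + 1/436 = -174812455/436 ≈ -4.0095e+5)
R(Q(8))/o = ((-4 + 8)/4)/(-174812455/436) = ((¼)*4)*(-436/174812455) = 1*(-436/174812455) = -436/174812455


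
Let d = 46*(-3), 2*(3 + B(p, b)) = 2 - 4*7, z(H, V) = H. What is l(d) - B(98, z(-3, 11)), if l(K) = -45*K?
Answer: 6226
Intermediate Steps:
B(p, b) = -16 (B(p, b) = -3 + (2 - 4*7)/2 = -3 + (2 - 28)/2 = -3 + (½)*(-26) = -3 - 13 = -16)
d = -138
l(d) - B(98, z(-3, 11)) = -45*(-138) - 1*(-16) = 6210 + 16 = 6226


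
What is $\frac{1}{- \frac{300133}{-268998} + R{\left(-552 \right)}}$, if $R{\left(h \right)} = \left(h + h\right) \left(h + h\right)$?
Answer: $\frac{268998}{327859366501} \approx 8.2047 \cdot 10^{-7}$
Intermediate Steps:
$R{\left(h \right)} = 4 h^{2}$ ($R{\left(h \right)} = 2 h 2 h = 4 h^{2}$)
$\frac{1}{- \frac{300133}{-268998} + R{\left(-552 \right)}} = \frac{1}{- \frac{300133}{-268998} + 4 \left(-552\right)^{2}} = \frac{1}{\left(-300133\right) \left(- \frac{1}{268998}\right) + 4 \cdot 304704} = \frac{1}{\frac{300133}{268998} + 1218816} = \frac{1}{\frac{327859366501}{268998}} = \frac{268998}{327859366501}$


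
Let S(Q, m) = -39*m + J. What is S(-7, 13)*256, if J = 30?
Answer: -122112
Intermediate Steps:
S(Q, m) = 30 - 39*m (S(Q, m) = -39*m + 30 = 30 - 39*m)
S(-7, 13)*256 = (30 - 39*13)*256 = (30 - 507)*256 = -477*256 = -122112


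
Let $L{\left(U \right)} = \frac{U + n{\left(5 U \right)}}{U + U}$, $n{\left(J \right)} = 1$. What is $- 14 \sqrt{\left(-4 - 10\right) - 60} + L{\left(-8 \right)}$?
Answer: $\frac{7}{16} - 14 i \sqrt{74} \approx 0.4375 - 120.43 i$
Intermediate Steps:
$L{\left(U \right)} = \frac{1 + U}{2 U}$ ($L{\left(U \right)} = \frac{U + 1}{U + U} = \frac{1 + U}{2 U}$)
$- 14 \sqrt{\left(-4 - 10\right) - 60} + L{\left(-8 \right)} = - 14 \sqrt{\left(-4 - 10\right) - 60} + \frac{1 - 8}{2 \left(-8\right)} = - 14 \sqrt{-14 - 60} + \frac{1}{2} \left(- \frac{1}{8}\right) \left(-7\right) = - 14 \sqrt{-74} + \frac{7}{16} = - 14 i \sqrt{74} + \frac{7}{16} = \frac{7}{16} - 14 i \sqrt{74}$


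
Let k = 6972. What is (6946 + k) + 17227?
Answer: 31145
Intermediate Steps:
(6946 + k) + 17227 = (6946 + 6972) + 17227 = 13918 + 17227 = 31145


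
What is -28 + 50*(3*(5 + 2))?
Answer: 1022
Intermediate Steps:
-28 + 50*(3*(5 + 2)) = -28 + 50*(3*7) = -28 + 50*21 = -28 + 1050 = 1022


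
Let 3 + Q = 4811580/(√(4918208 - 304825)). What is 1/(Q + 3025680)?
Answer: 4652868945097/14078070834093556869 - 534620*√4613383/4692690278031185623 ≈ 3.3026e-7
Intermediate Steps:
Q = -3 + 4811580*√4613383/4613383 (Q = -3 + 4811580/(√(4918208 - 304825)) = -3 + 4811580/(√4613383) = -3 + 4811580*(√4613383/4613383) = -3 + 4811580*√4613383/4613383 ≈ 2237.2)
1/(Q + 3025680) = 1/((-3 + 4811580*√4613383/4613383) + 3025680) = 1/(3025677 + 4811580*√4613383/4613383)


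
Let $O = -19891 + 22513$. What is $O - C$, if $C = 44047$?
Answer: $-41425$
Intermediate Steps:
$O = 2622$
$O - C = 2622 - 44047 = -41425$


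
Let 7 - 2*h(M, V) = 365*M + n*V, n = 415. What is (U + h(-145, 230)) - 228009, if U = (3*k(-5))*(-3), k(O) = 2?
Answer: -249286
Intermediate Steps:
h(M, V) = 7/2 - 415*V/2 - 365*M/2 (h(M, V) = 7/2 - (365*M + 415*V)/2 = 7/2 + (-415*V/2 - 365*M/2) = 7/2 - 415*V/2 - 365*M/2)
U = -18 (U = (3*2)*(-3) = 6*(-3) = -18)
(U + h(-145, 230)) - 228009 = (-18 + (7/2 - 415/2*230 - 365/2*(-145))) - 228009 = (-18 + (7/2 - 47725 + 52925/2)) - 228009 = (-18 - 21259) - 228009 = -21277 - 228009 = -249286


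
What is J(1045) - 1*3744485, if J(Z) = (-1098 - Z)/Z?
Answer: -3912988968/1045 ≈ -3.7445e+6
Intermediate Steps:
J(Z) = (-1098 - Z)/Z
J(1045) - 1*3744485 = (-1098 - 1*1045)/1045 - 1*3744485 = (-1098 - 1045)/1045 - 3744485 = (1/1045)*(-2143) - 3744485 = -2143/1045 - 3744485 = -3912988968/1045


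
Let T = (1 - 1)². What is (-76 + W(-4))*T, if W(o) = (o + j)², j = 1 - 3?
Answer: 0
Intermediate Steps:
j = -2
T = 0 (T = 0² = 0)
W(o) = (-2 + o)² (W(o) = (o - 2)² = (-2 + o)²)
(-76 + W(-4))*T = (-76 + (-2 - 4)²)*0 = (-76 + (-6)²)*0 = (-76 + 36)*0 = -40*0 = 0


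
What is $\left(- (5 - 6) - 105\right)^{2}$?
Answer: $10816$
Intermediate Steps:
$\left(- (5 - 6) - 105\right)^{2} = \left(\left(-1\right) \left(-1\right) - 105\right)^{2} = \left(1 - 105\right)^{2} = \left(-104\right)^{2} = 10816$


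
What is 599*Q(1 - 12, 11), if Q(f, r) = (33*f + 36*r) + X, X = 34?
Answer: 40133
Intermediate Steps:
Q(f, r) = 34 + 33*f + 36*r (Q(f, r) = (33*f + 36*r) + 34 = 34 + 33*f + 36*r)
599*Q(1 - 12, 11) = 599*(34 + 33*(1 - 12) + 36*11) = 599*(34 + 33*(-11) + 396) = 599*(34 - 363 + 396) = 599*67 = 40133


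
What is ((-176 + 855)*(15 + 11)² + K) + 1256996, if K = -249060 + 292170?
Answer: 1759110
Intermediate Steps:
K = 43110
((-176 + 855)*(15 + 11)² + K) + 1256996 = ((-176 + 855)*(15 + 11)² + 43110) + 1256996 = (679*26² + 43110) + 1256996 = (679*676 + 43110) + 1256996 = (459004 + 43110) + 1256996 = 502114 + 1256996 = 1759110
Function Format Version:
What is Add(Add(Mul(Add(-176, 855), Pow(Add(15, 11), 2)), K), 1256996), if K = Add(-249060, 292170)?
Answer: 1759110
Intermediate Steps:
K = 43110
Add(Add(Mul(Add(-176, 855), Pow(Add(15, 11), 2)), K), 1256996) = Add(Add(Mul(Add(-176, 855), Pow(Add(15, 11), 2)), 43110), 1256996) = Add(Add(Mul(679, Pow(26, 2)), 43110), 1256996) = Add(Add(Mul(679, 676), 43110), 1256996) = Add(Add(459004, 43110), 1256996) = Add(502114, 1256996) = 1759110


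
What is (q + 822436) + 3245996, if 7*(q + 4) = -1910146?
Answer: 3795550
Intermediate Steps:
q = -272882 (q = -4 + (⅐)*(-1910146) = -4 - 272878 = -272882)
(q + 822436) + 3245996 = (-272882 + 822436) + 3245996 = 549554 + 3245996 = 3795550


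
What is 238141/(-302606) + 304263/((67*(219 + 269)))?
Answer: 42142775621/4947002888 ≈ 8.5188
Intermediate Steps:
238141/(-302606) + 304263/((67*(219 + 269))) = 238141*(-1/302606) + 304263/((67*488)) = -238141/302606 + 304263/32696 = 42142775621/4947002888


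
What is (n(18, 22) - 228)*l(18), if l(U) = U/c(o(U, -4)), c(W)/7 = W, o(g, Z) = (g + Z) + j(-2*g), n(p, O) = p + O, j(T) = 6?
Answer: -846/35 ≈ -24.171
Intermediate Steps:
n(p, O) = O + p
o(g, Z) = 6 + Z + g (o(g, Z) = (g + Z) + 6 = (Z + g) + 6 = 6 + Z + g)
c(W) = 7*W
l(U) = U/(14 + 7*U) (l(U) = U/((7*(6 - 4 + U))) = U/((7*(2 + U))) = U/(14 + 7*U))
(n(18, 22) - 228)*l(18) = ((22 + 18) - 228)*((⅐)*18/(2 + 18)) = (40 - 228)*((⅐)*18/20) = -188*18/(7*20) = -188*9/70 = -846/35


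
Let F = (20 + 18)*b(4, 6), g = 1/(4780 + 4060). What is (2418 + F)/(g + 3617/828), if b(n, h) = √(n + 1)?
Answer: 4424649840/7993777 + 69535440*√5/7993777 ≈ 572.96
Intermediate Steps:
g = 1/8840 ≈ 0.00011312
b(n, h) = √(1 + n)
F = 38*√5 (F = (20 + 18)*√(1 + 4) = 38*√5 ≈ 84.971)
(2418 + F)/(g + 3617/828) = (2418 + 38*√5)/(1/8840 + 3617/828) = (2418 + 38*√5)/(7993777/1829880) = (2418 + 38*√5)*(1829880/7993777) = 4424649840/7993777 + 69535440*√5/7993777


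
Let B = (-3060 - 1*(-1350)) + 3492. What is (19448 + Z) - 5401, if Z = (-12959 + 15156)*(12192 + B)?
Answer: 30714925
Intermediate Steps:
B = 1782 (B = (-3060 + 1350) + 3492 = -1710 + 3492 = 1782)
Z = 30700878 (Z = (-12959 + 15156)*(12192 + 1782) = 2197*13974 = 30700878)
(19448 + Z) - 5401 = (19448 + 30700878) - 5401 = 30720326 - 5401 = 30714925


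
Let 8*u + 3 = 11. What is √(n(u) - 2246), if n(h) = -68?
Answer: I*√2314 ≈ 48.104*I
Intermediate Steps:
u = 1 (u = -3/8 + (⅛)*11 = -3/8 + 11/8 = 1)
√(n(u) - 2246) = √(-68 - 2246) = √(-2314) = I*√2314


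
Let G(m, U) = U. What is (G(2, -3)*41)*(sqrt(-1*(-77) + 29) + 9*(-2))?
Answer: 2214 - 123*sqrt(106) ≈ 947.64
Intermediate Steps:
(G(2, -3)*41)*(sqrt(-1*(-77) + 29) + 9*(-2)) = (-3*41)*(sqrt(-1*(-77) + 29) + 9*(-2)) = -123*(sqrt(77 + 29) - 18) = -123*(sqrt(106) - 18) = -123*(-18 + sqrt(106)) = 2214 - 123*sqrt(106)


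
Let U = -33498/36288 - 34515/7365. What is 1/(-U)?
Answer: 989856/5552567 ≈ 0.17827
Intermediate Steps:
U = -5552567/989856 (U = -33498*1/36288 - 34515*1/7365 = -1861/2016 - 2301/491 = -5552567/989856 ≈ -5.6095)
1/(-U) = 1/(-1*(-5552567/989856)) = 1/(5552567/989856) = 989856/5552567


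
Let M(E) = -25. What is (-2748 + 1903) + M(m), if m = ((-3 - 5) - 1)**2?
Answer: -870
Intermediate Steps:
m = 81 (m = (-8 - 1)**2 = (-9)**2 = 81)
(-2748 + 1903) + M(m) = (-2748 + 1903) - 25 = -845 - 25 = -870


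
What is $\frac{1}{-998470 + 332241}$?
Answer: $- \frac{1}{666229} \approx -1.501 \cdot 10^{-6}$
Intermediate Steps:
$\frac{1}{-998470 + 332241} = \frac{1}{-666229} = - \frac{1}{666229}$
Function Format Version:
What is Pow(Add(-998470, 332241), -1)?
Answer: Rational(-1, 666229) ≈ -1.5010e-6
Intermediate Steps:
Pow(Add(-998470, 332241), -1) = Pow(-666229, -1) = Rational(-1, 666229)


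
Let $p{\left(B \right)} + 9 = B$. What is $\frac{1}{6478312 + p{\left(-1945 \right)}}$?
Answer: $\frac{1}{6476358} \approx 1.5441 \cdot 10^{-7}$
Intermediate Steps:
$p{\left(B \right)} = -9 + B$
$\frac{1}{6478312 + p{\left(-1945 \right)}} = \frac{1}{6478312 - 1954} = \frac{1}{6476358}$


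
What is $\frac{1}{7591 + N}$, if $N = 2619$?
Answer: $\frac{1}{10210} \approx 9.7943 \cdot 10^{-5}$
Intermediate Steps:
$\frac{1}{7591 + N} = \frac{1}{7591 + 2619} = \frac{1}{10210}$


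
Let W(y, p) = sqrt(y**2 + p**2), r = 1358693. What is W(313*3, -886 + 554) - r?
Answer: -1358693 + sqrt(991945) ≈ -1.3577e+6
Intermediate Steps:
W(y, p) = sqrt(p**2 + y**2)
W(313*3, -886 + 554) - r = sqrt((-886 + 554)**2 + (313*3)**2) - 1*1358693 = sqrt((-332)**2 + 939**2) - 1358693 = sqrt(110224 + 881721) - 1358693 = sqrt(991945) - 1358693 = -1358693 + sqrt(991945)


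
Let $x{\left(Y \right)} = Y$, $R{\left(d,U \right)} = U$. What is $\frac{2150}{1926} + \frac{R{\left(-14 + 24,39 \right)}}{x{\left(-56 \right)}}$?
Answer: $\frac{22643}{53928} \approx 0.41987$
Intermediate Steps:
$\frac{2150}{1926} + \frac{R{\left(-14 + 24,39 \right)}}{x{\left(-56 \right)}} = \frac{2150}{1926} + \frac{39}{-56} = 2150 \cdot \frac{1}{1926} + 39 \left(- \frac{1}{56}\right) = \frac{1075}{963} - \frac{39}{56} = \frac{22643}{53928}$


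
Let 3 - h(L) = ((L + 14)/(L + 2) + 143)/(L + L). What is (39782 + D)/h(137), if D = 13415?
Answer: 1013030471/47115 ≈ 21501.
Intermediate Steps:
h(L) = 3 - (143 + (14 + L)/(2 + L))/(2*L) (h(L) = 3 - ((L + 14)/(L + 2) + 143)/(L + L) = 3 - ((14 + L)/(2 + L) + 143)/(2*L) = 3 - ((14 + L)/(2 + L) + 143)*1/(2*L) = 3 - (143 + (14 + L)/(2 + L))*1/(2*L) = 3 - (143 + (14 + L)/(2 + L))/(2*L))
(39782 + D)/h(137) = (39782 + 13415)/((3*(-50 + 137² - 22*137)/(137*(2 + 137)))) = 53197/((3*(1/137)*(-50 + 18769 - 3014)/139)) = 53197/((3*(1/137)*(1/139)*15705)) = 53197/(47115/19043) = 53197*(19043/47115) = 1013030471/47115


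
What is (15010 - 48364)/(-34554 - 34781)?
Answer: 33354/69335 ≈ 0.48106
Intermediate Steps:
(15010 - 48364)/(-34554 - 34781) = -33354/(-69335) = -33354*(-1/69335) = 33354/69335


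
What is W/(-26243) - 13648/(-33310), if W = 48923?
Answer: -90818619/62439595 ≈ -1.4545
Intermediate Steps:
W/(-26243) - 13648/(-33310) = 48923/(-26243) - 13648/(-33310) = 48923*(-1/26243) - 13648*(-1/33310) = -6989/3749 + 6824/16655 = -90818619/62439595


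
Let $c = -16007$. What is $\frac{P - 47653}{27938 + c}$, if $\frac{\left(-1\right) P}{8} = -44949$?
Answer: $\frac{311939}{11931} \approx 26.145$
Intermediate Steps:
$P = 359592$ ($P = \left(-8\right) \left(-44949\right) = 359592$)
$\frac{P - 47653}{27938 + c} = \frac{359592 - 47653}{27938 - 16007} = \frac{311939}{11931}$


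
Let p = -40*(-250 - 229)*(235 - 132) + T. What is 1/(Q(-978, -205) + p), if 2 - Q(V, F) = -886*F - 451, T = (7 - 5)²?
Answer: 1/1792307 ≈ 5.5794e-7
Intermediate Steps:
T = 4 (T = 2² = 4)
Q(V, F) = 453 + 886*F (Q(V, F) = 2 - (-886*F - 451) = 2 - (-451 - 886*F) = 2 + (451 + 886*F) = 453 + 886*F)
p = 1973484 (p = -40*(-250 - 229)*(235 - 132) + 4 = -(-19160)*103 + 4 = -40*(-49337) + 4 = 1973480 + 4 = 1973484)
1/(Q(-978, -205) + p) = 1/((453 + 886*(-205)) + 1973484) = 1/((453 - 181630) + 1973484) = 1/(-181177 + 1973484) = 1/1792307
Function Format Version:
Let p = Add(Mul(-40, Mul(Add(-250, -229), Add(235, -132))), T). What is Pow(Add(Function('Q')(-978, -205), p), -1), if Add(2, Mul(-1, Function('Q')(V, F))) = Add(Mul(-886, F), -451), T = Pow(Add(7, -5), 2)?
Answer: Rational(1, 1792307) ≈ 5.5794e-7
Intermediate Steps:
T = 4 (T = Pow(2, 2) = 4)
Function('Q')(V, F) = Add(453, Mul(886, F)) (Function('Q')(V, F) = Add(2, Mul(-1, Add(Mul(-886, F), -451))) = Add(2, Mul(-1, Add(-451, Mul(-886, F)))) = Add(2, Add(451, Mul(886, F))) = Add(453, Mul(886, F)))
p = 1973484 (p = Add(Mul(-40, Mul(Add(-250, -229), Add(235, -132))), 4) = Add(Mul(-40, Mul(-479, 103)), 4) = Add(Mul(-40, -49337), 4) = Add(1973480, 4) = 1973484)
Pow(Add(Function('Q')(-978, -205), p), -1) = Pow(Add(Add(453, Mul(886, -205)), 1973484), -1) = Pow(Add(Add(453, -181630), 1973484), -1) = Pow(Add(-181177, 1973484), -1) = Pow(1792307, -1) = Rational(1, 1792307)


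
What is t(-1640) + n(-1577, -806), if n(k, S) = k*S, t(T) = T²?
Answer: 3960662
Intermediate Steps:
n(k, S) = S*k
t(-1640) + n(-1577, -806) = (-1640)² - 806*(-1577) = 2689600 + 1271062 = 3960662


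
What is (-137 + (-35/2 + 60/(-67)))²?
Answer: 433597329/17956 ≈ 24148.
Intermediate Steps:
(-137 + (-35/2 + 60/(-67)))² = (-137 + (-35*½ + 60*(-1/67)))² = (-137 + (-35/2 - 60/67))² = (-137 - 2465/134)² = (-20823/134)² = 433597329/17956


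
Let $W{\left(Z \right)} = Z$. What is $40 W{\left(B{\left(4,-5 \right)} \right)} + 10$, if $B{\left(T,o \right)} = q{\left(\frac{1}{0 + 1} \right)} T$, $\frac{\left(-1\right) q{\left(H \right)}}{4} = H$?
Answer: $-630$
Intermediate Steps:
$q{\left(H \right)} = - 4 H$
$B{\left(T,o \right)} = - 4 T$ ($B{\left(T,o \right)} = - \frac{4}{0 + 1} T = - \frac{4}{1} T = \left(-4\right) 1 T = - 4 T$)
$40 W{\left(B{\left(4,-5 \right)} \right)} + 10 = 40 \left(\left(-4\right) 4\right) + 10 = 40 \left(-16\right) + 10 = -640 + 10 = -630$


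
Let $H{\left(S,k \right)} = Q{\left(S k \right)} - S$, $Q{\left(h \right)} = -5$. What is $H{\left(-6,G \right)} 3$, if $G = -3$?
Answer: $3$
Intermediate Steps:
$H{\left(S,k \right)} = -5 - S$
$H{\left(-6,G \right)} 3 = \left(-5 - -6\right) 3 = \left(-5 + 6\right) 3 = 1 \cdot 3 = 3$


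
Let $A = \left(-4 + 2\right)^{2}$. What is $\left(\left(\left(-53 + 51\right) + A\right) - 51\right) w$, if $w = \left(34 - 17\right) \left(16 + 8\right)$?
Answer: $-19992$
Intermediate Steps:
$A = 4$ ($A = \left(-2\right)^{2} = 4$)
$w = 408$ ($w = 17 \cdot 24 = 408$)
$\left(\left(\left(-53 + 51\right) + A\right) - 51\right) w = \left(\left(\left(-53 + 51\right) + 4\right) - 51\right) 408 = \left(\left(-2 + 4\right) - 51\right) 408 = \left(2 - 51\right) 408 = \left(-49\right) 408 = -19992$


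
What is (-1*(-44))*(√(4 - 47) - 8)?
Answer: -352 + 44*I*√43 ≈ -352.0 + 288.53*I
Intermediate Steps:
(-1*(-44))*(√(4 - 47) - 8) = 44*(√(-43) - 8) = 44*(I*√43 - 8) = 44*(-8 + I*√43) = -352 + 44*I*√43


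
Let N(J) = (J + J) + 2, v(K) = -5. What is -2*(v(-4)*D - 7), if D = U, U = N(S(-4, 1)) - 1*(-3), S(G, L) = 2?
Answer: 104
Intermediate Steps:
N(J) = 2 + 2*J (N(J) = 2*J + 2 = 2 + 2*J)
U = 9 (U = (2 + 2*2) - 1*(-3) = (2 + 4) + 3 = 6 + 3 = 9)
D = 9
-2*(v(-4)*D - 7) = -2*(-5*9 - 7) = -2*(-45 - 7) = -2*(-52) = 104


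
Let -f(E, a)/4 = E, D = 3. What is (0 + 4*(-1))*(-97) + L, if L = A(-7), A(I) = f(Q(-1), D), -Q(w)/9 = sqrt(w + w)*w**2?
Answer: 388 + 36*I*sqrt(2) ≈ 388.0 + 50.912*I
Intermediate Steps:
Q(w) = -9*sqrt(2)*w**(5/2) (Q(w) = -9*sqrt(w + w)*w**2 = -9*sqrt(2*w)*w**2 = -9*sqrt(2)*sqrt(w)*w**2 = -9*sqrt(2)*w**(5/2))
f(E, a) = -4*E
A(I) = 36*I*sqrt(2) (A(I) = -(-36)*sqrt(2)*(-1)**(5/2) = -(-36)*sqrt(2)*I = -(-36)*I*sqrt(2) = 36*I*sqrt(2))
L = 36*I*sqrt(2) ≈ 50.912*I
(0 + 4*(-1))*(-97) + L = (0 + 4*(-1))*(-97) + 36*I*sqrt(2) = (0 - 4)*(-97) + 36*I*sqrt(2) = -4*(-97) + 36*I*sqrt(2) = 388 + 36*I*sqrt(2)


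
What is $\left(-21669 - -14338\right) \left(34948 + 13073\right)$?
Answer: $-352041951$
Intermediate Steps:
$\left(-21669 - -14338\right) \left(34948 + 13073\right) = \left(-21669 + 14338\right) 48021 = \left(-7331\right) 48021 = -352041951$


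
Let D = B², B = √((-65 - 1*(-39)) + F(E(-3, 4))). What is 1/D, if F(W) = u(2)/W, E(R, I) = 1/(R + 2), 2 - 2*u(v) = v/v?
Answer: -2/53 ≈ -0.037736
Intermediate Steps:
u(v) = ½ (u(v) = 1 - v/(2*v) = 1 - ½*1 = 1 - ½ = ½)
E(R, I) = 1/(2 + R)
F(W) = 1/(2*W)
B = I*√106/2 (B = √((-65 - 1*(-39)) + 1/(2*(1/(2 - 3)))) = √((-65 + 39) + 1/(2*(1/(-1)))) = √(-26 + (½)/(-1)) = √(-26 + (½)*(-1)) = √(-26 - ½) = √(-53/2) = I*√106/2 ≈ 5.1478*I)
D = -53/2 (D = (I*√106/2)² = -53/2 ≈ -26.500)
1/D = 1/(-53/2) = -2/53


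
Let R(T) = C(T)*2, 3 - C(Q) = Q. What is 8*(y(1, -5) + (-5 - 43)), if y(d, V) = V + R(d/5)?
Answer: -1896/5 ≈ -379.20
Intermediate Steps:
C(Q) = 3 - Q
R(T) = 6 - 2*T (R(T) = (3 - T)*2 = 6 - 2*T)
y(d, V) = 6 + V - 2*d/5 (y(d, V) = V + (6 - 2*d/5) = 6 + V - 2*d/5)
8*(y(1, -5) + (-5 - 43)) = 8*((6 - 5 - ⅖*1) + (-5 - 43)) = 8*((6 - 5 - ⅖) - 48) = 8*(⅗ - 48) = 8*(-237/5) = -1896/5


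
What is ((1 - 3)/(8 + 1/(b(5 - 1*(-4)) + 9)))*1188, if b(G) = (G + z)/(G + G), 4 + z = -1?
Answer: -197208/673 ≈ -293.03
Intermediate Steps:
z = -5 (z = -4 - 1 = -5)
b(G) = (-5 + G)/(2*G) (b(G) = (G - 5)/(G + G) = (-5 + G)/((2*G)) = (-5 + G)*(1/(2*G)) = (-5 + G)/(2*G))
((1 - 3)/(8 + 1/(b(5 - 1*(-4)) + 9)))*1188 = ((1 - 3)/(8 + 1/((-5 + (5 - 1*(-4)))/(2*(5 - 1*(-4))) + 9)))*1188 = -2/(8 + 1/((-5 + (5 + 4))/(2*(5 + 4)) + 9))*1188 = -2/(8 + 1/((½)*(-5 + 9)/9 + 9))*1188 = -2/(8 + 1/((½)*(⅑)*4 + 9))*1188 = -2/(8 + 1/(2/9 + 9))*1188 = -2/(8 + 1/(83/9))*1188 = -2/(8 + 9/83)*1188 = -2/673/83*1188 = -2*83/673*1188 = -166/673*1188 = -197208/673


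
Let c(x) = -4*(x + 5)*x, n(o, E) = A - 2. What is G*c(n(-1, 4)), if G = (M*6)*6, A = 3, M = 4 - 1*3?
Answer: -864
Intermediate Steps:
M = 1 (M = 4 - 3 = 1)
n(o, E) = 1 (n(o, E) = 3 - 2 = 1)
c(x) = -4*x*(5 + x) (c(x) = -4*(5 + x)*x = -4*x*(5 + x))
G = 36 (G = (1*6)*6 = 6*6 = 36)
G*c(n(-1, 4)) = 36*(-4*1*(5 + 1)) = 36*(-4*1*6) = 36*(-24) = -864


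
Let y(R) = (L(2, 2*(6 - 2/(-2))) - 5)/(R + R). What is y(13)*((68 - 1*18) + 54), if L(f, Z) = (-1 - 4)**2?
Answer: 80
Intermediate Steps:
L(f, Z) = 25 (L(f, Z) = (-5)**2 = 25)
y(R) = 10/R (y(R) = (25 - 5)/(R + R) = 20/((2*R)) = 20*(1/(2*R)) = 10/R)
y(13)*((68 - 1*18) + 54) = (10/13)*((68 - 1*18) + 54) = (10*(1/13))*((68 - 18) + 54) = 10*(50 + 54)/13 = (10/13)*104 = 80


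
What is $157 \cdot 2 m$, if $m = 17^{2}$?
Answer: $90746$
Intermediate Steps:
$m = 289$
$157 \cdot 2 m = 157 \cdot 2 \cdot 289 = 314 \cdot 289 = 90746$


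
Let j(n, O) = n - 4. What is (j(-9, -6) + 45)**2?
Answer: 1024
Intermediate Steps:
j(n, O) = -4 + n
(j(-9, -6) + 45)**2 = ((-4 - 9) + 45)**2 = (-13 + 45)**2 = 32**2 = 1024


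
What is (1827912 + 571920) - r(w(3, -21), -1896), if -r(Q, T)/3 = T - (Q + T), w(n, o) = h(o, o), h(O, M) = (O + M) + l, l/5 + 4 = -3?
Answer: 2400063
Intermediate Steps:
l = -35 (l = -20 + 5*(-3) = -20 - 15 = -35)
h(O, M) = -35 + M + O (h(O, M) = (O + M) - 35 = (M + O) - 35 = -35 + M + O)
w(n, o) = -35 + 2*o (w(n, o) = -35 + o + o = -35 + 2*o)
r(Q, T) = 3*Q (r(Q, T) = -3*(T - (Q + T)) = -3*(T + (-Q - T)) = -(-3)*Q = 3*Q)
(1827912 + 571920) - r(w(3, -21), -1896) = (1827912 + 571920) - 3*(-35 + 2*(-21)) = 2399832 - 3*(-35 - 42) = 2399832 - 3*(-77) = 2399832 - 1*(-231) = 2399832 + 231 = 2400063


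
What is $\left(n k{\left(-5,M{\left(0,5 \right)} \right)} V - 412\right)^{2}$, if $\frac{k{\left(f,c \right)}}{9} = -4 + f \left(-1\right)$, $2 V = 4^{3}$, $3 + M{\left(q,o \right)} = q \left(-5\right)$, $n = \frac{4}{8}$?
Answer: $71824$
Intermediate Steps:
$n = \frac{1}{2}$ ($n = 4 \cdot \frac{1}{8} = \frac{1}{2} \approx 0.5$)
$M{\left(q,o \right)} = -3 - 5 q$ ($M{\left(q,o \right)} = -3 + q \left(-5\right) = -3 - 5 q$)
$V = 32$ ($V = \frac{4^{3}}{2} = \frac{1}{2} \cdot 64 = 32$)
$k{\left(f,c \right)} = -36 - 9 f$ ($k{\left(f,c \right)} = 9 \left(-4 + f \left(-1\right)\right) = 9 \left(-4 - f\right) = -36 - 9 f$)
$\left(n k{\left(-5,M{\left(0,5 \right)} \right)} V - 412\right)^{2} = \left(\frac{-36 - -45}{2} \cdot 32 - 412\right)^{2} = \left(\frac{-36 + 45}{2} \cdot 32 - 412\right)^{2} = \left(\frac{1}{2} \cdot 9 \cdot 32 - 412\right)^{2} = \left(\frac{9}{2} \cdot 32 - 412\right)^{2} = \left(144 - 412\right)^{2} = \left(-268\right)^{2} = 71824$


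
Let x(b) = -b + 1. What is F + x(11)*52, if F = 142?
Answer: -378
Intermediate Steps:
x(b) = 1 - b
F + x(11)*52 = 142 + (1 - 1*11)*52 = 142 + (1 - 11)*52 = 142 - 10*52 = 142 - 520 = -378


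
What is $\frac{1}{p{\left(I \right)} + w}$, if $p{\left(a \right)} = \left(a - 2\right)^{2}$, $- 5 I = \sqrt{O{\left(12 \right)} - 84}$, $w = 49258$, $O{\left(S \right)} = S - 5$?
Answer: $\frac{30786825}{1516525780529} - \frac{500 i \sqrt{77}}{1516525780529} \approx 2.0301 \cdot 10^{-5} - 2.8931 \cdot 10^{-9} i$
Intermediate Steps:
$O{\left(S \right)} = -5 + S$ ($O{\left(S \right)} = S - 5 = -5 + S$)
$I = - \frac{i \sqrt{77}}{5}$ ($I = - \frac{\sqrt{\left(-5 + 12\right) - 84}}{5} = - \frac{\sqrt{7 - 84}}{5} = - \frac{\sqrt{-77}}{5} = - \frac{i \sqrt{77}}{5} \approx - 1.755 i$)
$p{\left(a \right)} = \left(-2 + a\right)^{2}$
$\frac{1}{p{\left(I \right)} + w} = \frac{1}{\left(-2 - \frac{i \sqrt{77}}{5}\right)^{2} + 49258} = \frac{1}{49258 + \left(-2 - \frac{i \sqrt{77}}{5}\right)^{2}}$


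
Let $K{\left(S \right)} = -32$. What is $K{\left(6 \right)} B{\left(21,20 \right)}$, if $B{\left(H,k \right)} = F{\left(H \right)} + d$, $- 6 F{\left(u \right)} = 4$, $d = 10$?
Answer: $- \frac{896}{3} \approx -298.67$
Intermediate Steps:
$F{\left(u \right)} = - \frac{2}{3}$ ($F{\left(u \right)} = \left(- \frac{1}{6}\right) 4 = - \frac{2}{3}$)
$B{\left(H,k \right)} = \frac{28}{3}$ ($B{\left(H,k \right)} = - \frac{2}{3} + 10 = \frac{28}{3}$)
$K{\left(6 \right)} B{\left(21,20 \right)} = \left(-32\right) \frac{28}{3} = - \frac{896}{3}$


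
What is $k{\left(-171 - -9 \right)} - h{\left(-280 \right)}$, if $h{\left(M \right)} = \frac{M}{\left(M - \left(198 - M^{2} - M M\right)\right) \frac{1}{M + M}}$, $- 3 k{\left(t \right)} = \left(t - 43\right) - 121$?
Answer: $\frac{25245286}{234483} \approx 107.66$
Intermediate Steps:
$k{\left(t \right)} = \frac{164}{3} - \frac{t}{3}$ ($k{\left(t \right)} = - \frac{\left(t - 43\right) - 121}{3} = - \frac{\left(-43 + t\right) - 121}{3} = - \frac{-164 + t}{3} = \frac{164}{3} - \frac{t}{3}$)
$h{\left(M \right)} = \frac{2 M^{2}}{-198 + M + 2 M^{2}}$ ($h{\left(M \right)} = \frac{M}{\left(M + \left(\left(M^{2} + M^{2}\right) - 198\right)\right) \frac{1}{2 M}} = \frac{M}{\left(M + \left(2 M^{2} - 198\right)\right) \frac{1}{2 M}} = \frac{M}{\left(M + \left(-198 + 2 M^{2}\right)\right) \frac{1}{2 M}} = \frac{M}{\left(-198 + M + 2 M^{2}\right) \frac{1}{2 M}} = \frac{M}{\frac{1}{2} \frac{1}{M} \left(-198 + M + 2 M^{2}\right)} = M \frac{2 M}{-198 + M + 2 M^{2}} = \frac{2 M^{2}}{-198 + M + 2 M^{2}}$)
$k{\left(-171 - -9 \right)} - h{\left(-280 \right)} = \left(\frac{164}{3} - \frac{-171 - -9}{3}\right) - \frac{2 \left(-280\right)^{2}}{-198 - 280 + 2 \left(-280\right)^{2}} = \left(\frac{164}{3} - \frac{-171 + 9}{3}\right) - 2 \cdot 78400 \frac{1}{-198 - 280 + 2 \cdot 78400} = \left(\frac{164}{3} - -54\right) - 2 \cdot 78400 \frac{1}{-198 - 280 + 156800} = \left(\frac{164}{3} + 54\right) - 2 \cdot 78400 \cdot \frac{1}{156322} = \frac{326}{3} - 2 \cdot 78400 \cdot \frac{1}{156322} = \frac{326}{3} - \frac{78400}{78161} = \frac{25245286}{234483}$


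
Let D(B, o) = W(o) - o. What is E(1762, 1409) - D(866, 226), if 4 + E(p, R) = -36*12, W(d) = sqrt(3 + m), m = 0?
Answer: -210 - sqrt(3) ≈ -211.73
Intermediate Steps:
W(d) = sqrt(3) (W(d) = sqrt(3 + 0) = sqrt(3))
E(p, R) = -436 (E(p, R) = -4 - 36*12 = -4 - 432 = -436)
D(B, o) = sqrt(3) - o
E(1762, 1409) - D(866, 226) = -436 - (sqrt(3) - 1*226) = -436 - (sqrt(3) - 226) = -436 - (-226 + sqrt(3)) = -436 + (226 - sqrt(3)) = -210 - sqrt(3)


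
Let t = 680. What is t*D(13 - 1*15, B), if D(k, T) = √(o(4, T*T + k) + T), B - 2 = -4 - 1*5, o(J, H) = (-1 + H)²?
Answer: 680*√2109 ≈ 31228.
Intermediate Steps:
B = -7 (B = 2 + (-4 - 1*5) = 2 + (-4 - 5) = 2 - 9 = -7)
D(k, T) = √(T + (-1 + k + T²)²) (D(k, T) = √((-1 + (T*T + k))² + T) = √((-1 + (T² + k))² + T) = √((-1 + (k + T²))² + T) = √((-1 + k + T²)² + T) = √(T + (-1 + k + T²)²))
t*D(13 - 1*15, B) = 680*√(-7 + (-1 + (13 - 1*15) + (-7)²)²) = 680*√(-7 + (-1 + (13 - 15) + 49)²) = 680*√(-7 + (-1 - 2 + 49)²) = 680*√(-7 + 46²) = 680*√(-7 + 2116) = 680*√2109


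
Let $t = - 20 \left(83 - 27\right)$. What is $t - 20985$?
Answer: $-22105$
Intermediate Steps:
$t = -1120$ ($t = \left(-20\right) 56 = -1120$)
$t - 20985 = -1120 - 20985 = -22105$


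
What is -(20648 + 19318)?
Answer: -39966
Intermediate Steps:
-(20648 + 19318) = -1*39966 = -39966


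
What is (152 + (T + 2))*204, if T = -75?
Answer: 16116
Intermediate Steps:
(152 + (T + 2))*204 = (152 + (-75 + 2))*204 = (152 - 73)*204 = 79*204 = 16116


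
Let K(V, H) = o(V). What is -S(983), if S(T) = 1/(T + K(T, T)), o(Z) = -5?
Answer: -1/978 ≈ -0.0010225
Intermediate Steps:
K(V, H) = -5
S(T) = 1/(-5 + T) (S(T) = 1/(T - 5) = 1/(-5 + T))
-S(983) = -1/(-5 + 983) = -1/978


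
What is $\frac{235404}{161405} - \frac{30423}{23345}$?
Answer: $\frac{117016413}{753599945} \approx 0.15528$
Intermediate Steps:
$\frac{235404}{161405} - \frac{30423}{23345} = \frac{117016413}{753599945}$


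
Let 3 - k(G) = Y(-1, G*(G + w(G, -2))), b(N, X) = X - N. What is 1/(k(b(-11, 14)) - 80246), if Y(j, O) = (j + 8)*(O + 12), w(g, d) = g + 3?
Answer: -1/89602 ≈ -1.1160e-5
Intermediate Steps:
w(g, d) = 3 + g
Y(j, O) = (8 + j)*(12 + O)
k(G) = -81 - 7*G*(3 + 2*G) (k(G) = 3 - (96 + 8*(G*(G + (3 + G))) + 12*(-1) + (G*(G + (3 + G)))*(-1)) = 3 - (96 + 8*(G*(3 + 2*G)) - 12 + (G*(3 + 2*G))*(-1)) = 3 - (96 + 8*G*(3 + 2*G) - 12 - G*(3 + 2*G)) = 3 - (84 + 7*G*(3 + 2*G)) = 3 + (-84 - 7*G*(3 + 2*G)) = -81 - 7*G*(3 + 2*G))
1/(k(b(-11, 14)) - 80246) = 1/((-81 - 7*(14 - 1*(-11))*(3 + 2*(14 - 1*(-11)))) - 80246) = 1/((-81 - 7*(14 + 11)*(3 + 2*(14 + 11))) - 80246) = 1/((-81 - 7*25*(3 + 2*25)) - 80246) = 1/((-81 - 7*25*(3 + 50)) - 80246) = 1/((-81 - 7*25*53) - 80246) = 1/((-81 - 9275) - 80246) = 1/(-9356 - 80246) = 1/(-89602) = -1/89602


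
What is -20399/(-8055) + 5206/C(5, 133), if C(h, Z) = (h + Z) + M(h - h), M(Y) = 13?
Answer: 45014579/1216305 ≈ 37.009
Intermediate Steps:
C(h, Z) = 13 + Z + h (C(h, Z) = (h + Z) + 13 = (Z + h) + 13 = 13 + Z + h)
-20399/(-8055) + 5206/C(5, 133) = -20399/(-8055) + 5206/(13 + 133 + 5) = -20399*(-1/8055) + 5206/151 = 20399/8055 + 5206*(1/151) = 20399/8055 + 5206/151 = 45014579/1216305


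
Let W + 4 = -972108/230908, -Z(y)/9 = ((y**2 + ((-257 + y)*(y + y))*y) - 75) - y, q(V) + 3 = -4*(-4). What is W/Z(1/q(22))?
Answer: -94657745/8105390343 ≈ -0.011678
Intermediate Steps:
q(V) = 13 (q(V) = -3 - 4*(-4) = -3 + 16 = 13)
Z(y) = 675 - 9*y**2 + 9*y - 18*y**2*(-257 + y) (Z(y) = -9*(((y**2 + ((-257 + y)*(y + y))*y) - 75) - y) = -9*(((y**2 + ((-257 + y)*(2*y))*y) - 75) - y) = -9*(((y**2 + (2*y*(-257 + y))*y) - 75) - y) = -9*(((y**2 + 2*y**2*(-257 + y)) - 75) - y) = -9*((-75 + y**2 + 2*y**2*(-257 + y)) - y) = -9*(-75 + y**2 - y + 2*y**2*(-257 + y)) = 675 - 9*y**2 + 9*y - 18*y**2*(-257 + y))
W = -473935/57727 (W = -4 - 972108/230908 = -4 - 972108*1/230908 = -4 - 243027/57727 = -473935/57727 ≈ -8.2099)
W/Z(1/q(22)) = -473935/(57727*(675 - 18*(1/13)**3 + 9/13 + 4617*(1/13)**2)) = -473935/(57727*(675 - 18*(1/13)**3 + 9*(1/13) + 4617*(1/13)**2)) = -473935/(57727*(675 - 18*1/2197 + 9/13 + 4617*(1/169))) = -473935/(57727*(675 - 18/2197 + 9/13 + 4617/169)) = -473935/(57727*1544499/2197) = -473935/57727*2197/1544499 = -94657745/8105390343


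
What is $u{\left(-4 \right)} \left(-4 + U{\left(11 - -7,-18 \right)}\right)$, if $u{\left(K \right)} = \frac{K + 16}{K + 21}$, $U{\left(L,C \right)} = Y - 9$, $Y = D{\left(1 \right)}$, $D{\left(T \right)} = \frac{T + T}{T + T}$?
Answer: $- \frac{144}{17} \approx -8.4706$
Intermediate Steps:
$D{\left(T \right)} = 1$ ($D{\left(T \right)} = \frac{2 T}{2 T} = 2 T \frac{1}{2 T} = 1$)
$Y = 1$
$U{\left(L,C \right)} = -8$ ($U{\left(L,C \right)} = 1 - 9 = -8$)
$u{\left(K \right)} = \frac{16 + K}{21 + K}$
$u{\left(-4 \right)} \left(-4 + U{\left(11 - -7,-18 \right)}\right) = \frac{16 - 4}{21 - 4} \left(-4 - 8\right) = \frac{1}{17} \cdot 12 \left(-12\right) = \frac{12}{17} \left(-12\right) = - \frac{144}{17}$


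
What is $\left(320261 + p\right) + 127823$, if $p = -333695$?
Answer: $114389$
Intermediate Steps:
$\left(320261 + p\right) + 127823 = \left(320261 - 333695\right) + 127823 = -13434 + 127823 = 114389$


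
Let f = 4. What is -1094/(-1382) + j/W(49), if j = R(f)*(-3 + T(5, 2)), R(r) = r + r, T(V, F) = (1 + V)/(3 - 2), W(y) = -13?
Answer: -9473/8983 ≈ -1.0545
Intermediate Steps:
T(V, F) = 1 + V (T(V, F) = (1 + V)/1 = (1 + V)*1 = 1 + V)
R(r) = 2*r
j = 24 (j = (2*4)*(-3 + (1 + 5)) = 8*(-3 + 6) = 8*3 = 24)
-1094/(-1382) + j/W(49) = -1094/(-1382) + 24/(-13) = -1094*(-1/1382) + 24*(-1/13) = 547/691 - 24/13 = -9473/8983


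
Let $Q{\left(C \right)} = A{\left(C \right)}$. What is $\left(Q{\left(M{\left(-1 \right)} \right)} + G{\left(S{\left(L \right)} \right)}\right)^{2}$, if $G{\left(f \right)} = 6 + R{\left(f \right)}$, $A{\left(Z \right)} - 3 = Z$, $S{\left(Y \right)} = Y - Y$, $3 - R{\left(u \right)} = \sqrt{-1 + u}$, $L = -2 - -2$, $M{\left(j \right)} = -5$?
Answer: $\left(7 - i\right)^{2} \approx 48.0 - 14.0 i$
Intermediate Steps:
$L = 0$ ($L = -2 + 2 = 0$)
$R{\left(u \right)} = 3 - \sqrt{-1 + u}$
$S{\left(Y \right)} = 0$
$A{\left(Z \right)} = 3 + Z$
$Q{\left(C \right)} = 3 + C$
$G{\left(f \right)} = 9 - \sqrt{-1 + f}$ ($G{\left(f \right)} = 6 - \left(-3 + \sqrt{-1 + f}\right) = 9 - \sqrt{-1 + f}$)
$\left(Q{\left(M{\left(-1 \right)} \right)} + G{\left(S{\left(L \right)} \right)}\right)^{2} = \left(\left(3 - 5\right) + \left(9 - \sqrt{-1 + 0}\right)\right)^{2} = \left(-2 + \left(9 - \sqrt{-1}\right)\right)^{2} = \left(-2 + \left(9 - i\right)\right)^{2} = \left(7 - i\right)^{2}$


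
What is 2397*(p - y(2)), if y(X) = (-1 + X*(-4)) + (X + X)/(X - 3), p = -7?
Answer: 14382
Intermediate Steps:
y(X) = -1 - 4*X + 2*X/(-3 + X) (y(X) = (-1 - 4*X) + (2*X)/(-3 + X) = (-1 - 4*X) + 2*X/(-3 + X) = -1 - 4*X + 2*X/(-3 + X))
2397*(p - y(2)) = 2397*(-7 - (3 - 4*2**2 + 13*2)/(-3 + 2)) = 2397*(-7 - (3 - 4*4 + 26)/(-1)) = 2397*(-7 - (-1)*(3 - 16 + 26)) = 2397*(-7 - (-1)*13) = 2397*(-7 - 1*(-13)) = 2397*(-7 + 13) = 2397*6 = 14382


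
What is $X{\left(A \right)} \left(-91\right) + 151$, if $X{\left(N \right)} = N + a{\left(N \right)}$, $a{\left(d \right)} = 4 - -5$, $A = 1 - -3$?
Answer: $-1032$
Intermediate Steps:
$A = 4$ ($A = 1 + 3 = 4$)
$a{\left(d \right)} = 9$ ($a{\left(d \right)} = 4 + 5 = 9$)
$X{\left(N \right)} = 9 + N$ ($X{\left(N \right)} = N + 9 = 9 + N$)
$X{\left(A \right)} \left(-91\right) + 151 = \left(9 + 4\right) \left(-91\right) + 151 = 13 \left(-91\right) + 151 = -1183 + 151 = -1032$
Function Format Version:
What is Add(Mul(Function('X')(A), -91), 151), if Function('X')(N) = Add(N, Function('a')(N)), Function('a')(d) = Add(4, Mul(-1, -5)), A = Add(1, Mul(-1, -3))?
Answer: -1032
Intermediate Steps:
A = 4 (A = Add(1, 3) = 4)
Function('a')(d) = 9 (Function('a')(d) = Add(4, 5) = 9)
Function('X')(N) = Add(9, N) (Function('X')(N) = Add(N, 9) = Add(9, N))
Add(Mul(Function('X')(A), -91), 151) = Add(Mul(Add(9, 4), -91), 151) = Add(Mul(13, -91), 151) = Add(-1183, 151) = -1032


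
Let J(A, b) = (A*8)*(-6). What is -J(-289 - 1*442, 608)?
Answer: -35088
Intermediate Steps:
J(A, b) = -48*A (J(A, b) = (8*A)*(-6) = -48*A)
-J(-289 - 1*442, 608) = -(-48)*(-289 - 1*442) = -(-48)*(-289 - 442) = -(-48)*(-731) = -1*35088 = -35088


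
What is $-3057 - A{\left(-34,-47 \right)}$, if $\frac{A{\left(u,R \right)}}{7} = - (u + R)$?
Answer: $-3624$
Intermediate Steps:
$A{\left(u,R \right)} = - 7 R - 7 u$ ($A{\left(u,R \right)} = 7 \left(- (u + R)\right) = 7 \left(- (R + u)\right) = 7 \left(- R - u\right) = - 7 R - 7 u$)
$-3057 - A{\left(-34,-47 \right)} = -3057 - \left(\left(-7\right) \left(-47\right) - -238\right) = -3057 - \left(329 + 238\right) = -3057 - 567 = -3624$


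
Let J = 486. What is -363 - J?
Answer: -849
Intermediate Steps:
-363 - J = -363 - 1*486 = -363 - 486 = -849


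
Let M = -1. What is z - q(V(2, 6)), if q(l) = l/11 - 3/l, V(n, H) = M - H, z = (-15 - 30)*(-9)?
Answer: 31201/77 ≈ 405.21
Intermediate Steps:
z = 405 (z = -45*(-9) = 405)
V(n, H) = -1 - H
q(l) = -3/l + l/11 (q(l) = l*(1/11) - 3/l = l/11 - 3/l = -3/l + l/11)
z - q(V(2, 6)) = 405 - (-3/(-1 - 1*6) + (-1 - 1*6)/11) = 405 - (-3/(-1 - 6) + (-1 - 6)/11) = 405 - (-3/(-7) + (1/11)*(-7)) = 405 - (-3*(-⅐) - 7/11) = 405 - (3/7 - 7/11) = 405 - 1*(-16/77) = 405 + 16/77 = 31201/77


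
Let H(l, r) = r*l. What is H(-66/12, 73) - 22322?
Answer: -45447/2 ≈ -22724.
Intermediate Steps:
H(l, r) = l*r
H(-66/12, 73) - 22322 = -66/12*73 - 22322 = -66*1/12*73 - 22322 = -11/2*73 - 22322 = -803/2 - 22322 = -45447/2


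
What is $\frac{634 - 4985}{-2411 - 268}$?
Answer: $\frac{229}{141} \approx 1.6241$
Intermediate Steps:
$\frac{634 - 4985}{-2411 - 268} = - \frac{4351}{-2679} = \left(-4351\right) \left(- \frac{1}{2679}\right) = \frac{229}{141}$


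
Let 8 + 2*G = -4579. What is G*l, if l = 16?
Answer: -36696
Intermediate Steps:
G = -4587/2 (G = -4 + (½)*(-4579) = -4 - 4579/2 = -4587/2 ≈ -2293.5)
G*l = -4587/2*16 = -36696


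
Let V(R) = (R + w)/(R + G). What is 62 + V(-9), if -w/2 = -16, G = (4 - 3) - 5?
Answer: 783/13 ≈ 60.231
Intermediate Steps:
G = -4 (G = 1 - 5 = -4)
w = 32 (w = -2*(-16) = 32)
V(R) = (32 + R)/(-4 + R) (V(R) = (R + 32)/(R - 4) = (32 + R)/(-4 + R))
62 + V(-9) = 62 + (32 - 9)/(-4 - 9) = 62 + 23/(-13) = 62 - 1/13*23 = 62 - 23/13 = 783/13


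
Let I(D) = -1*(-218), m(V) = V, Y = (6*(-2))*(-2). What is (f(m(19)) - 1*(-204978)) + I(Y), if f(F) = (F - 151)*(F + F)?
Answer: 200180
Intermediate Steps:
Y = 24 (Y = -12*(-2) = 24)
f(F) = 2*F*(-151 + F) (f(F) = (-151 + F)*(2*F) = 2*F*(-151 + F))
I(D) = 218
(f(m(19)) - 1*(-204978)) + I(Y) = (2*19*(-151 + 19) - 1*(-204978)) + 218 = (2*19*(-132) + 204978) + 218 = (-5016 + 204978) + 218 = 199962 + 218 = 200180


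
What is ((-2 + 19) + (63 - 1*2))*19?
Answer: 1482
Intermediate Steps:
((-2 + 19) + (63 - 1*2))*19 = (17 + (63 - 2))*19 = (17 + 61)*19 = 78*19 = 1482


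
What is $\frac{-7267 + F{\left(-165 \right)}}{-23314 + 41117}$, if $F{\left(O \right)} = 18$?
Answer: $- \frac{7249}{17803} \approx -0.40718$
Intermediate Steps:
$\frac{-7267 + F{\left(-165 \right)}}{-23314 + 41117} = \frac{-7267 + 18}{-23314 + 41117} = - \frac{7249}{17803}$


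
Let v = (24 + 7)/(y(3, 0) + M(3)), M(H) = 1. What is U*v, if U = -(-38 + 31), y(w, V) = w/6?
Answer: 434/3 ≈ 144.67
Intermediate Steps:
y(w, V) = w/6 (y(w, V) = w*(1/6) = w/6)
U = 7 (U = -1*(-7) = 7)
v = 62/3 (v = (24 + 7)/((1/6)*3 + 1) = 31/(1/2 + 1) = 31/(3/2) = 31*(2/3) = 62/3 ≈ 20.667)
U*v = 7*(62/3) = 434/3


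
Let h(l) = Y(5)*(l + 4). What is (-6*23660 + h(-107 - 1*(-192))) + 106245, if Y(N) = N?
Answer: -35270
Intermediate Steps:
h(l) = 20 + 5*l (h(l) = 5*(l + 4) = 5*(4 + l) = 20 + 5*l)
(-6*23660 + h(-107 - 1*(-192))) + 106245 = (-6*23660 + (20 + 5*(-107 - 1*(-192)))) + 106245 = (-141960 + (20 + 5*(-107 + 192))) + 106245 = (-141960 + (20 + 5*85)) + 106245 = (-141960 + (20 + 425)) + 106245 = (-141960 + 445) + 106245 = -141515 + 106245 = -35270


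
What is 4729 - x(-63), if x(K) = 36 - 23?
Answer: 4716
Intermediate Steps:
x(K) = 13
4729 - x(-63) = 4729 - 1*13 = 4729 - 13 = 4716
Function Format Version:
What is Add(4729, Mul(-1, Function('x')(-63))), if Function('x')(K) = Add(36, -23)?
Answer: 4716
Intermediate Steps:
Function('x')(K) = 13
Add(4729, Mul(-1, Function('x')(-63))) = Add(4729, Mul(-1, 13)) = Add(4729, -13) = 4716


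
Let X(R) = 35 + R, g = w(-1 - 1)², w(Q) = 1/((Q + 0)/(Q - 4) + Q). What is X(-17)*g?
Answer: 162/25 ≈ 6.4800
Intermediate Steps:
w(Q) = 1/(Q + Q/(-4 + Q)) (w(Q) = 1/(Q/(-4 + Q) + Q) = 1/(Q + Q/(-4 + Q)))
g = 9/25 (g = ((-4 + (-1 - 1))/((-1 - 1)*(-3 + (-1 - 1))))² = ((-4 - 2)/((-2)*(-3 - 2)))² = (-½*(-6)/(-5))² = (-½*(-⅕)*(-6))² = (-⅗)² = 9/25 ≈ 0.36000)
X(-17)*g = (35 - 17)*(9/25) = 18*(9/25) = 162/25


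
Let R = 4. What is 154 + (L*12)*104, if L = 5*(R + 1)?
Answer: 31354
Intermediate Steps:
L = 25 (L = 5*(4 + 1) = 5*5 = 25)
154 + (L*12)*104 = 154 + (25*12)*104 = 154 + 300*104 = 154 + 31200 = 31354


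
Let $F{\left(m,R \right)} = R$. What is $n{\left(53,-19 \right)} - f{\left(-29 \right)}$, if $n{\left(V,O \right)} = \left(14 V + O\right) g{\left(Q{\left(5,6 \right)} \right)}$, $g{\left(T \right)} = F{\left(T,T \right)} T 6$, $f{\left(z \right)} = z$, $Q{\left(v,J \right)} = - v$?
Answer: $108479$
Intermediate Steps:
$g{\left(T \right)} = 6 T^{2}$ ($g{\left(T \right)} = T T 6 = T^{2} \cdot 6 = 6 T^{2}$)
$n{\left(V,O \right)} = 150 O + 2100 V$ ($n{\left(V,O \right)} = \left(14 V + O\right) 6 \left(\left(-1\right) 5\right)^{2} = \left(O + 14 V\right) 6 \left(-5\right)^{2} = \left(O + 14 V\right) 6 \cdot 25 = \left(O + 14 V\right) 150 = 150 O + 2100 V$)
$n{\left(53,-19 \right)} - f{\left(-29 \right)} = \left(150 \left(-19\right) + 2100 \cdot 53\right) - -29 = \left(-2850 + 111300\right) + 29 = 108450 + 29 = 108479$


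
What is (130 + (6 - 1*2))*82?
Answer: 10988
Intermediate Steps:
(130 + (6 - 1*2))*82 = (130 + (6 - 2))*82 = (130 + 4)*82 = 134*82 = 10988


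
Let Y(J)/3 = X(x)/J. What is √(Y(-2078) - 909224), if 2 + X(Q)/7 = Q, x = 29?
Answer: I*√3926106785042/2078 ≈ 953.53*I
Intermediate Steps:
X(Q) = -14 + 7*Q
Y(J) = 567/J (Y(J) = 3*((-14 + 7*29)/J) = 3*((-14 + 203)/J) = 3*(189/J) = 567/J)
√(Y(-2078) - 909224) = √(567/(-2078) - 909224) = √(567*(-1/2078) - 909224) = √(-567/2078 - 909224) = √(-1889368039/2078) = I*√3926106785042/2078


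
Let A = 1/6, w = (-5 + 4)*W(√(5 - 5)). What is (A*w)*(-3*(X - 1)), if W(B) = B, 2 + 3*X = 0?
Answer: 0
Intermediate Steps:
X = -⅔ (X = -⅔ + (⅓)*0 = -⅔ + 0 = -⅔ ≈ -0.66667)
w = 0 (w = (-5 + 4)*√(5 - 5) = -√0 = -1*0 = 0)
A = ⅙ ≈ 0.16667
(A*w)*(-3*(X - 1)) = ((⅙)*0)*(-3*(-⅔ - 1)) = 0*(-3*(-5/3)) = 0*5 = 0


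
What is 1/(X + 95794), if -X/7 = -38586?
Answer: 1/365896 ≈ 2.7330e-6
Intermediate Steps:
X = 270102 (X = -7*(-38586) = 270102)
1/(X + 95794) = 1/(270102 + 95794) = 1/365896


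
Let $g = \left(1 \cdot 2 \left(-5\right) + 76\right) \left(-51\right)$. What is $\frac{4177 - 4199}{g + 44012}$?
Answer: $- \frac{11}{20323} \approx -0.00054126$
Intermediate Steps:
$g = -3366$ ($g = \left(2 \left(-5\right) + 76\right) \left(-51\right) = \left(-10 + 76\right) \left(-51\right) = 66 \left(-51\right) = -3366$)
$\frac{4177 - 4199}{g + 44012} = \frac{4177 - 4199}{-3366 + 44012} = - \frac{22}{40646} = \left(-22\right) \frac{1}{40646} = - \frac{11}{20323}$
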